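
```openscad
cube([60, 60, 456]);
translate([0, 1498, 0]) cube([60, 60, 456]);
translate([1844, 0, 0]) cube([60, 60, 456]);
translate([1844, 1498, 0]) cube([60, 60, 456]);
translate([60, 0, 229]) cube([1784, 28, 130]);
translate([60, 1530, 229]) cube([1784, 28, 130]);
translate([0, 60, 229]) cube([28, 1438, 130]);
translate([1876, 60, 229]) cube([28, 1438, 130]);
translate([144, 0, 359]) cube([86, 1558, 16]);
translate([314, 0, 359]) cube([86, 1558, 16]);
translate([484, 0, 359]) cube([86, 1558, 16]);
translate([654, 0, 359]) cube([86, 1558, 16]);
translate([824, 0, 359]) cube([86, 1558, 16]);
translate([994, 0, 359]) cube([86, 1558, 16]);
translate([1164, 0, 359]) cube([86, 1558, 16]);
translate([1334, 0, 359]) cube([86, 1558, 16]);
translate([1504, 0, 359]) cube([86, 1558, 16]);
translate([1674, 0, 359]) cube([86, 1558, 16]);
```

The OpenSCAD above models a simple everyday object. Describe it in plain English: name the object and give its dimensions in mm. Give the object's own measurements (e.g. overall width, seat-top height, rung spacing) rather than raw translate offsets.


A bed frame 1904 mm long (x) by 1558 mm wide (y). Four 60×60 mm corner posts, 456 mm tall, at the corners of the footprint. Four rails of 28 mm thickness and 130 mm height run between adjacent posts with their undersides at z = 229 mm, their outer faces flush with the outside of the frame (the two x-running rails run between the posts' inner faces; the two y-running rails run between the posts' inner faces). 10 slats, each 86 mm wide (x) and 16 mm thick, lie across the top of the two x-running rails, running the full 1558 mm width of the frame in y; along x they sit between the end posts with a 84 mm gap after the −x posts and between neighbouring slats and before the +x posts.


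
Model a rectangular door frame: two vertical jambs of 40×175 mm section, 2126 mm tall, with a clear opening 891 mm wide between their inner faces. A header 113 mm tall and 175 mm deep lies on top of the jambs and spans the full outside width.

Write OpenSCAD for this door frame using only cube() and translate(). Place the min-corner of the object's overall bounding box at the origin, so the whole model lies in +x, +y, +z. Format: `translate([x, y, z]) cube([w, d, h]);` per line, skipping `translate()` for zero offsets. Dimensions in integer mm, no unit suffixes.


cube([40, 175, 2126]);
translate([931, 0, 0]) cube([40, 175, 2126]);
translate([0, 0, 2126]) cube([971, 175, 113]);


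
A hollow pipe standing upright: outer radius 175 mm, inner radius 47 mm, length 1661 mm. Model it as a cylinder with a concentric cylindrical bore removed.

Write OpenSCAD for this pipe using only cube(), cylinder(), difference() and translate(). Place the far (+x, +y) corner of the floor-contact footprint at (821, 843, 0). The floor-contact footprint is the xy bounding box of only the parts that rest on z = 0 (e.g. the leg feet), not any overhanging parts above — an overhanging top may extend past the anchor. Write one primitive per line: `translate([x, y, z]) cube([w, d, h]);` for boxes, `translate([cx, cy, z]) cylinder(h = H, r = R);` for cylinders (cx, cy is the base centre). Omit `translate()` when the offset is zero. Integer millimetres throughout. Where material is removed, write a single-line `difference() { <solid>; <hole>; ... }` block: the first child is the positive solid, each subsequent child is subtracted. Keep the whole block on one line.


difference() { translate([646, 668, 0]) cylinder(h = 1661, r = 175); translate([646, 668, 0]) cylinder(h = 1661, r = 47); }


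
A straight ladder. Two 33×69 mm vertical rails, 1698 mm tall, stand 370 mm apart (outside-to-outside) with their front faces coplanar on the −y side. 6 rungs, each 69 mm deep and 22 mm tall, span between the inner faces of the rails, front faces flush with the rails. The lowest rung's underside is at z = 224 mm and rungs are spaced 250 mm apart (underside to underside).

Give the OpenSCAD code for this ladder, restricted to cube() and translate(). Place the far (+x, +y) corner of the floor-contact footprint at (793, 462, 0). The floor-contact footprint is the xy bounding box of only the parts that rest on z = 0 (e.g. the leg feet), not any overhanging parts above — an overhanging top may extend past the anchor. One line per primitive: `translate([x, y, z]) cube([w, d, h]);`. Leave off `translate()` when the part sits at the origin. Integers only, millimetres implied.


// rung span = 370 - 2*33 = 304
// rung[k] z = 224 + k*250
translate([423, 393, 0]) cube([33, 69, 1698]);
translate([760, 393, 0]) cube([33, 69, 1698]);
translate([456, 393, 224]) cube([304, 69, 22]);
translate([456, 393, 474]) cube([304, 69, 22]);
translate([456, 393, 724]) cube([304, 69, 22]);
translate([456, 393, 974]) cube([304, 69, 22]);
translate([456, 393, 1224]) cube([304, 69, 22]);
translate([456, 393, 1474]) cube([304, 69, 22]);


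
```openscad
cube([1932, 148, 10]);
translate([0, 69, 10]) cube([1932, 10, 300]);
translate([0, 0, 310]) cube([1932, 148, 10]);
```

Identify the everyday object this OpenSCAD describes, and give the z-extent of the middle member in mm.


An I-beam. The web height is 300 mm.

Two wide flanges with a thin centred web — an I-beam. Overall 320 mm minus two 10 mm flanges gives a web of 320 − 2·10 = 300 mm.


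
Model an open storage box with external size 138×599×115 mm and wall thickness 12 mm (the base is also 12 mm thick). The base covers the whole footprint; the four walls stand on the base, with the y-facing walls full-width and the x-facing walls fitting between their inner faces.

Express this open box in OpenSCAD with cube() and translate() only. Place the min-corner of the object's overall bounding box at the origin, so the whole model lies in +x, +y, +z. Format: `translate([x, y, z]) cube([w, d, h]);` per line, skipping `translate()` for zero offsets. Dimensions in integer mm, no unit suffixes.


cube([138, 599, 12]);
translate([0, 0, 12]) cube([138, 12, 103]);
translate([0, 587, 12]) cube([138, 12, 103]);
translate([0, 12, 12]) cube([12, 575, 103]);
translate([126, 12, 12]) cube([12, 575, 103]);


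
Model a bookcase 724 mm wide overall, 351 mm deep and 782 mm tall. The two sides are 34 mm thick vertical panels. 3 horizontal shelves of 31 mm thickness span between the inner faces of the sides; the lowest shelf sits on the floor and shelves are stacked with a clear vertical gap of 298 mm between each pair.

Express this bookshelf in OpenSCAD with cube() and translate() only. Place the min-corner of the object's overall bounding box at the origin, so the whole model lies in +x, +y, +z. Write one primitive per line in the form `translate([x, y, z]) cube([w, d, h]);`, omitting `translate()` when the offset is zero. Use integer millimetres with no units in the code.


cube([34, 351, 782]);
translate([690, 0, 0]) cube([34, 351, 782]);
translate([34, 0, 0]) cube([656, 351, 31]);
translate([34, 0, 329]) cube([656, 351, 31]);
translate([34, 0, 658]) cube([656, 351, 31]);


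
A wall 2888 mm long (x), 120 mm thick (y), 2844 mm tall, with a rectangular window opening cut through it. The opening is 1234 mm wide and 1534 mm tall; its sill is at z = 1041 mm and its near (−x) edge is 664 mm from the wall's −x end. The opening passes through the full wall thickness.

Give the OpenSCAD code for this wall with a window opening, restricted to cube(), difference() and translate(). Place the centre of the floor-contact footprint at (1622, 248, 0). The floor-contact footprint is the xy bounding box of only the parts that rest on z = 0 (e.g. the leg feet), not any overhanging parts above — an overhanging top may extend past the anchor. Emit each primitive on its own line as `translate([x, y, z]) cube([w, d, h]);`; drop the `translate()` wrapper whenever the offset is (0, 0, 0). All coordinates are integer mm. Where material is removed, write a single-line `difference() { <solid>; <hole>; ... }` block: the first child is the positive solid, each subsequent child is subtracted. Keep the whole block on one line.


difference() { translate([178, 188, 0]) cube([2888, 120, 2844]); translate([842, 188, 1041]) cube([1234, 120, 1534]); }


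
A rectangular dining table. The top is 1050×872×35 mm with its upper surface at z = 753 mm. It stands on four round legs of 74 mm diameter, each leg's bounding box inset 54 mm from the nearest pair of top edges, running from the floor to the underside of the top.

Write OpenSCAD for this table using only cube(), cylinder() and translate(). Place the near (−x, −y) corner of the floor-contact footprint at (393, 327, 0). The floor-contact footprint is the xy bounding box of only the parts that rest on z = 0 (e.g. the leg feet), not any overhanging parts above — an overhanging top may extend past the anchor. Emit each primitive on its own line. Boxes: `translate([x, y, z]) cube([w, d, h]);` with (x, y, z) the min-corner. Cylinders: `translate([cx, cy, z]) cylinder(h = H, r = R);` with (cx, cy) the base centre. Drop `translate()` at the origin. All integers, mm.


translate([339, 273, 718]) cube([1050, 872, 35]);
translate([430, 364, 0]) cylinder(h = 718, r = 37);
translate([1298, 364, 0]) cylinder(h = 718, r = 37);
translate([430, 1054, 0]) cylinder(h = 718, r = 37);
translate([1298, 1054, 0]) cylinder(h = 718, r = 37);


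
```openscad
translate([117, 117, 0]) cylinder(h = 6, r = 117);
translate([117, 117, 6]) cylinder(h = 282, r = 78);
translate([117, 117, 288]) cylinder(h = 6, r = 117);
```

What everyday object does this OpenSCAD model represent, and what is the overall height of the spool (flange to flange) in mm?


A spool. The overall height is 294 mm.

Three coaxial cylinders, large–small–large — a spool. Two 6 mm flanges and a 282 mm core give 6 + 282 + 6 = 294 mm.


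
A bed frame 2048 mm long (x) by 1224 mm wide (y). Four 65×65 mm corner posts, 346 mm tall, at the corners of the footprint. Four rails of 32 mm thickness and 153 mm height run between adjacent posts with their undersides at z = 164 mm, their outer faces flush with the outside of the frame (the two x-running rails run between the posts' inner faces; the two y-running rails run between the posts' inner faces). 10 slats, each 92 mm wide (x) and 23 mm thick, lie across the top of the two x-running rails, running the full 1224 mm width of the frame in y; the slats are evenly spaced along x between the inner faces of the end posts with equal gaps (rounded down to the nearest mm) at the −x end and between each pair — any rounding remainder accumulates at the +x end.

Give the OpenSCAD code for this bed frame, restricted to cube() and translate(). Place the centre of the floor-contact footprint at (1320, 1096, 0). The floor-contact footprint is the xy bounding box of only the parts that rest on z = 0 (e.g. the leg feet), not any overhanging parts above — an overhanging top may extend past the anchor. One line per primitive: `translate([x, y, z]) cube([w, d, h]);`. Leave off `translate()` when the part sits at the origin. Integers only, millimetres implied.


translate([296, 484, 0]) cube([65, 65, 346]);
translate([296, 1643, 0]) cube([65, 65, 346]);
translate([2279, 484, 0]) cube([65, 65, 346]);
translate([2279, 1643, 0]) cube([65, 65, 346]);
translate([361, 484, 164]) cube([1918, 32, 153]);
translate([361, 1676, 164]) cube([1918, 32, 153]);
translate([296, 549, 164]) cube([32, 1094, 153]);
translate([2312, 549, 164]) cube([32, 1094, 153]);
translate([451, 484, 317]) cube([92, 1224, 23]);
translate([633, 484, 317]) cube([92, 1224, 23]);
translate([815, 484, 317]) cube([92, 1224, 23]);
translate([997, 484, 317]) cube([92, 1224, 23]);
translate([1179, 484, 317]) cube([92, 1224, 23]);
translate([1361, 484, 317]) cube([92, 1224, 23]);
translate([1543, 484, 317]) cube([92, 1224, 23]);
translate([1725, 484, 317]) cube([92, 1224, 23]);
translate([1907, 484, 317]) cube([92, 1224, 23]);
translate([2089, 484, 317]) cube([92, 1224, 23]);


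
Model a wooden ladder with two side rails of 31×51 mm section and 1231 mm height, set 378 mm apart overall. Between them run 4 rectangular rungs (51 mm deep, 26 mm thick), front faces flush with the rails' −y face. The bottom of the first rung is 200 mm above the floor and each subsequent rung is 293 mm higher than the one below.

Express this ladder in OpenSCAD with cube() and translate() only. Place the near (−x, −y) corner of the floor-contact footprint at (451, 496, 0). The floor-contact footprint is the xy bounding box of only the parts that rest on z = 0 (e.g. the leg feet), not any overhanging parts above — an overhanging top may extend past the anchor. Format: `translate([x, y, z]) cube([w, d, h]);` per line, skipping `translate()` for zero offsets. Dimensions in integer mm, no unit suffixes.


// rung span = 378 - 2*31 = 316
// rung[k] z = 200 + k*293
translate([451, 496, 0]) cube([31, 51, 1231]);
translate([798, 496, 0]) cube([31, 51, 1231]);
translate([482, 496, 200]) cube([316, 51, 26]);
translate([482, 496, 493]) cube([316, 51, 26]);
translate([482, 496, 786]) cube([316, 51, 26]);
translate([482, 496, 1079]) cube([316, 51, 26]);


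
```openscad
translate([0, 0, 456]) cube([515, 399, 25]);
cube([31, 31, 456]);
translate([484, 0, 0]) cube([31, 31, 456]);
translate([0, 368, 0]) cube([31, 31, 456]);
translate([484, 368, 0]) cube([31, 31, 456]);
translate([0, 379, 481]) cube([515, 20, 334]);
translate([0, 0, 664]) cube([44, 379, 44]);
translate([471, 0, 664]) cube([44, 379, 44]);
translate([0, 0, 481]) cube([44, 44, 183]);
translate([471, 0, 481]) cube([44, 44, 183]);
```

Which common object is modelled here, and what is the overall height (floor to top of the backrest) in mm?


A chair. The overall height is 815 mm.

A slab on four corner posts with a tall panel at the back — a chair. The seat slab sits at z = 456 with thickness 25, and the 334 mm backrest starts at the seat top, so the overall height is 456 + 25 + 334 = 815 mm.


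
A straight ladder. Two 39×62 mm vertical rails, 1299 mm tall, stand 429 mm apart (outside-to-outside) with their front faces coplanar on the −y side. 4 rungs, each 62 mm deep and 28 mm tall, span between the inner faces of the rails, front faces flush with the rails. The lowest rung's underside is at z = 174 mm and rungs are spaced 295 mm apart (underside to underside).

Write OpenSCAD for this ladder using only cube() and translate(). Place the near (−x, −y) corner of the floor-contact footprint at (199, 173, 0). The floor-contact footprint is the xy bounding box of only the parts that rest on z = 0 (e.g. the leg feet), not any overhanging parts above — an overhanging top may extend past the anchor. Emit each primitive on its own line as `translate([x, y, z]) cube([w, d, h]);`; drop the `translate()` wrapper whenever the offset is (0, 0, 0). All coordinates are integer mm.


// rung span = 429 - 2*39 = 351
// rung[k] z = 174 + k*295
translate([199, 173, 0]) cube([39, 62, 1299]);
translate([589, 173, 0]) cube([39, 62, 1299]);
translate([238, 173, 174]) cube([351, 62, 28]);
translate([238, 173, 469]) cube([351, 62, 28]);
translate([238, 173, 764]) cube([351, 62, 28]);
translate([238, 173, 1059]) cube([351, 62, 28]);


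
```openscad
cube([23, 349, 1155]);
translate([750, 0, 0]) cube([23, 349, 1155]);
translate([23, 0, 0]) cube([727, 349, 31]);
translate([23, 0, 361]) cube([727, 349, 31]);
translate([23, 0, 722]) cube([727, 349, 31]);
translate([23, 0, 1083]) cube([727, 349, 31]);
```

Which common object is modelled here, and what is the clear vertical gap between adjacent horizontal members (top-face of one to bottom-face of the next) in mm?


A bookshelf. The clear shelf gap is 330 mm.

Two tall side panels with 4 horizontal boards between them — a bookshelf. The first two shelf undersides are at z = 0 and z = 361; with shelf thickness 31, the clear gap is 361 − 0 − 31 = 330 mm.


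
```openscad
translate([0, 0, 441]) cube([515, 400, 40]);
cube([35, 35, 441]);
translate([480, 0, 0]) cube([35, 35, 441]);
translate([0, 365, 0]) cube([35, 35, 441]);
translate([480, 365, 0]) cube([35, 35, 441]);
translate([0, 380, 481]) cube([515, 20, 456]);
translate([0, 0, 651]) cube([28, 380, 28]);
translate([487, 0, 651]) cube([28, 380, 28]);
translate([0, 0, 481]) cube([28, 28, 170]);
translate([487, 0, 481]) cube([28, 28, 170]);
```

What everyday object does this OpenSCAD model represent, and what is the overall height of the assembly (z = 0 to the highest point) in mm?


A chair. The overall height is 937 mm.

A slab on four corner posts with a tall panel at the back — a chair. The seat slab sits at z = 441 with thickness 40, and the 456 mm backrest starts at the seat top, so the overall height is 441 + 40 + 456 = 937 mm.


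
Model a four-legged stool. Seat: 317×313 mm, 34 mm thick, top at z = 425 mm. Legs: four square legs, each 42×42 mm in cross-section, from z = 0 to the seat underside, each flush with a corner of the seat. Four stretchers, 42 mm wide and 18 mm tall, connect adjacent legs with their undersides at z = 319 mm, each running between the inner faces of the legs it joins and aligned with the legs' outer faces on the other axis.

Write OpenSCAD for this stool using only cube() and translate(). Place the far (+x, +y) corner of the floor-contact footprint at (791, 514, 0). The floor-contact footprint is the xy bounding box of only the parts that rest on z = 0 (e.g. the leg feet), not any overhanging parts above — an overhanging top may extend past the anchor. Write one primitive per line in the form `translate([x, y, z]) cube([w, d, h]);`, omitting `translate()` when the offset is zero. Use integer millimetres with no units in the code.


// leg_h = 425 - 34 = 391
// stretcher span = 317 - 2*42 = 233
translate([474, 201, 391]) cube([317, 313, 34]);
translate([474, 201, 0]) cube([42, 42, 391]);
translate([749, 201, 0]) cube([42, 42, 391]);
translate([474, 472, 0]) cube([42, 42, 391]);
translate([749, 472, 0]) cube([42, 42, 391]);
translate([516, 201, 319]) cube([233, 42, 18]);
translate([516, 472, 319]) cube([233, 42, 18]);
translate([474, 243, 319]) cube([42, 229, 18]);
translate([749, 243, 319]) cube([42, 229, 18]);


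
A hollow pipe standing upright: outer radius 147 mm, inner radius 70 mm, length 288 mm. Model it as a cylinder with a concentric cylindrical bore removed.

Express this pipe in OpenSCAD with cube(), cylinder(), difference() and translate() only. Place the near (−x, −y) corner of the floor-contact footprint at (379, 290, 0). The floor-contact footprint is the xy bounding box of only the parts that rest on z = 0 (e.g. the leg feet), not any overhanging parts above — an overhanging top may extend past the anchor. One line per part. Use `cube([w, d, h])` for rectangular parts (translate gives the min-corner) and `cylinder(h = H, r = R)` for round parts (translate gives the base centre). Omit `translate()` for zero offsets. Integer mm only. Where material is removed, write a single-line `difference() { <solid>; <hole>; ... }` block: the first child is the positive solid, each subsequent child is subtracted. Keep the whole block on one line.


difference() { translate([526, 437, 0]) cylinder(h = 288, r = 147); translate([526, 437, 0]) cylinder(h = 288, r = 70); }


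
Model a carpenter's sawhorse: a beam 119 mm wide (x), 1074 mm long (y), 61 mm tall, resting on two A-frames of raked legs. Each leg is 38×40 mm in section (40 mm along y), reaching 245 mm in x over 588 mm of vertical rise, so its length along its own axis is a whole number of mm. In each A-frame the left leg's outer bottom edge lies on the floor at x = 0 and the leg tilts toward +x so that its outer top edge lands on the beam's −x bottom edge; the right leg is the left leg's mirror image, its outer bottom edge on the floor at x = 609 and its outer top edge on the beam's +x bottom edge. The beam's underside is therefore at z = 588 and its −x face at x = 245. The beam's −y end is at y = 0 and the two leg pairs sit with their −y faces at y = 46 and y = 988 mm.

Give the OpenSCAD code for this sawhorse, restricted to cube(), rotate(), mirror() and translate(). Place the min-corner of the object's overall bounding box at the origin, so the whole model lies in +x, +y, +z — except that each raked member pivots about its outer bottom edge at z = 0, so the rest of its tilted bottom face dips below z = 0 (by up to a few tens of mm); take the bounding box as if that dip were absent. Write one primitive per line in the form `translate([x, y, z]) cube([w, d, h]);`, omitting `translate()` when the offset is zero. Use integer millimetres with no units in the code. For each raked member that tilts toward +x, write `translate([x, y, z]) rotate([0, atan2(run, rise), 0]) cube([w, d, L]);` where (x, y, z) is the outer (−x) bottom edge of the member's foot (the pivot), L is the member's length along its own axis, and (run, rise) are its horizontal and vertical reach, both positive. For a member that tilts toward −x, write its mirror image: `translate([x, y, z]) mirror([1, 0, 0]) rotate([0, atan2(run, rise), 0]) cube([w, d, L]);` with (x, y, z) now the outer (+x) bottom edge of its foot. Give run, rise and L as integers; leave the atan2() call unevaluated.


// leg length = √(245² + 588²) = 637
// right-leg outer foot x = 2·245 + 119 = 609
// beam min-corner = (245, 0, 588)
translate([245, 0, 588]) cube([119, 1074, 61]);
translate([0, 46, 0]) rotate([0, atan2(245, 588), 0]) cube([38, 40, 637]);
translate([609, 46, 0]) mirror([1, 0, 0]) rotate([0, atan2(245, 588), 0]) cube([38, 40, 637]);
translate([0, 988, 0]) rotate([0, atan2(245, 588), 0]) cube([38, 40, 637]);
translate([609, 988, 0]) mirror([1, 0, 0]) rotate([0, atan2(245, 588), 0]) cube([38, 40, 637]);


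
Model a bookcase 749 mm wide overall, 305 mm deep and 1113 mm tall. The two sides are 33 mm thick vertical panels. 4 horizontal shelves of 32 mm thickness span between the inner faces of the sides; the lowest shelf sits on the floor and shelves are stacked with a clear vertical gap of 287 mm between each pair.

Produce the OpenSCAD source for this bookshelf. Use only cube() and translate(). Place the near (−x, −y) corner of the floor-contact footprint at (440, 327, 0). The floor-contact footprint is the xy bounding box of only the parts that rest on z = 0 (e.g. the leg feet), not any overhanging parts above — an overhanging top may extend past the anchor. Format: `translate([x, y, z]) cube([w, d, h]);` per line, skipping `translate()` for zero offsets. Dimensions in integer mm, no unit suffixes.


translate([440, 327, 0]) cube([33, 305, 1113]);
translate([1156, 327, 0]) cube([33, 305, 1113]);
translate([473, 327, 0]) cube([683, 305, 32]);
translate([473, 327, 319]) cube([683, 305, 32]);
translate([473, 327, 638]) cube([683, 305, 32]);
translate([473, 327, 957]) cube([683, 305, 32]);


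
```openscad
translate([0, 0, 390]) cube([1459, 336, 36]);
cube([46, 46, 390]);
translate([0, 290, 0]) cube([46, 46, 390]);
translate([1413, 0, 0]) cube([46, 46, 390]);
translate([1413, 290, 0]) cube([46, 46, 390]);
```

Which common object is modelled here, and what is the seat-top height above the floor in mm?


A bench. The seat-top height is 426 mm.

A long slab on four corner posts — a bench. The slab sits at z = 390 with thickness 36, so the top is 390 + 36 = 426 mm.


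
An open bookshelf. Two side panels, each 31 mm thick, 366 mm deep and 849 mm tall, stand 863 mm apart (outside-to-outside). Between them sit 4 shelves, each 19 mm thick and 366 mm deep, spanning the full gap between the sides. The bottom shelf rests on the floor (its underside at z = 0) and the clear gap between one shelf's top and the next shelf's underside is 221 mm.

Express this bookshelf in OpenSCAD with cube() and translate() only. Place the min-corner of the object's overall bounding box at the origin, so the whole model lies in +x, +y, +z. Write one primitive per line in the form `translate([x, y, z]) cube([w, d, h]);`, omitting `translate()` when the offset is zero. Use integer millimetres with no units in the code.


cube([31, 366, 849]);
translate([832, 0, 0]) cube([31, 366, 849]);
translate([31, 0, 0]) cube([801, 366, 19]);
translate([31, 0, 240]) cube([801, 366, 19]);
translate([31, 0, 480]) cube([801, 366, 19]);
translate([31, 0, 720]) cube([801, 366, 19]);


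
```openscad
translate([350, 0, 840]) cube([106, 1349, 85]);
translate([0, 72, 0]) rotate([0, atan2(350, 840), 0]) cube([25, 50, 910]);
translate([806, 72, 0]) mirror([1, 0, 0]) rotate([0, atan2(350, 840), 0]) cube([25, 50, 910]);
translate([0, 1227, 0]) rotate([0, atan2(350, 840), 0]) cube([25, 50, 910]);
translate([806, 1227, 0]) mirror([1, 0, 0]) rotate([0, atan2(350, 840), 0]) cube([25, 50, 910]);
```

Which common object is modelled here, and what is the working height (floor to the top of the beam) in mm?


A sawhorse. The overall height is 925 mm.

A beam across two mirrored pairs of raked legs — a sawhorse. The beam's underside is at z = 840 (matching the legs' vertical rise in atan2(350, 840)) and the beam is 85 mm tall, so its top is at 840 + 85 = 925 mm. The raked legs top out at the beam's underside, so that is the highest point.


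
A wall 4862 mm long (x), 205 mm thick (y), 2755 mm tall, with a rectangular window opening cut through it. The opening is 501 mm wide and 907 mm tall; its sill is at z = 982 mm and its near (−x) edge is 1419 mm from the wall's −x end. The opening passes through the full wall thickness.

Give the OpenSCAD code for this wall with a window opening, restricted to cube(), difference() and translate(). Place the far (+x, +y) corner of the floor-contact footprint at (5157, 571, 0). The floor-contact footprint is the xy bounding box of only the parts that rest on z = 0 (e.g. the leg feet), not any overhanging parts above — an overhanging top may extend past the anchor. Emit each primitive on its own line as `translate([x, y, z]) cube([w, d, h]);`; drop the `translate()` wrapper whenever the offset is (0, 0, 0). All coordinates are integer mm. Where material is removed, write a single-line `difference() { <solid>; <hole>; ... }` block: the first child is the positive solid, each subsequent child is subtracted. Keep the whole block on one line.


difference() { translate([295, 366, 0]) cube([4862, 205, 2755]); translate([1714, 366, 982]) cube([501, 205, 907]); }


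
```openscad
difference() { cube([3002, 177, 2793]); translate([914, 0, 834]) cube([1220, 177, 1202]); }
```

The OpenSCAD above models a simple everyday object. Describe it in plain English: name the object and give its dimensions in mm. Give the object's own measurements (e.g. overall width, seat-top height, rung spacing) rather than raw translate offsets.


A wall 3002 mm long (x), 177 mm thick (y), 2793 mm tall, with a rectangular window opening cut through it. The opening is 1220 mm wide and 1202 mm tall; its sill is at z = 834 mm and its near (−x) edge is 914 mm from the wall's −x end. The opening passes through the full wall thickness.


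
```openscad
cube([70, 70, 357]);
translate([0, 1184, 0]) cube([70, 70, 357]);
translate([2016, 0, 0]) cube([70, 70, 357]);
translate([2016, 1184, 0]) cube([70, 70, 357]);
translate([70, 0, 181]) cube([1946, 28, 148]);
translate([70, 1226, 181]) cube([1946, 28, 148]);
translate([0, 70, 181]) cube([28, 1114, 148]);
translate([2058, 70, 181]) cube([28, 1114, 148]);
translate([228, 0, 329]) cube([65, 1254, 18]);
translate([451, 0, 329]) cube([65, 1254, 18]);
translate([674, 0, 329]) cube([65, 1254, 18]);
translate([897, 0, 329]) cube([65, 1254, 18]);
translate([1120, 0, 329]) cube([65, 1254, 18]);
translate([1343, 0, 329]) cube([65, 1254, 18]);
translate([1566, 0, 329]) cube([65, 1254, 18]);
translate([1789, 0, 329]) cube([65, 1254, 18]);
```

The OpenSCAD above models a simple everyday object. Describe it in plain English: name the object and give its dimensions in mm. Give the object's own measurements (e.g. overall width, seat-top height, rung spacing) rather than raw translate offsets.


A bed frame 2086 mm long (x) by 1254 mm wide (y). Four 70×70 mm corner posts, 357 mm tall, at the corners of the footprint. Four rails of 28 mm thickness and 148 mm height run between adjacent posts with their undersides at z = 181 mm, their outer faces flush with the outside of the frame (the two x-running rails run between the posts' inner faces; the two y-running rails run between the posts' inner faces). 8 slats, each 65 mm wide (x) and 18 mm thick, lie across the top of the two x-running rails, running the full 1254 mm width of the frame in y; along x they sit between the end posts with a 158 mm gap after the −x posts and between neighbouring slats, leaving 162 mm before the +x posts.


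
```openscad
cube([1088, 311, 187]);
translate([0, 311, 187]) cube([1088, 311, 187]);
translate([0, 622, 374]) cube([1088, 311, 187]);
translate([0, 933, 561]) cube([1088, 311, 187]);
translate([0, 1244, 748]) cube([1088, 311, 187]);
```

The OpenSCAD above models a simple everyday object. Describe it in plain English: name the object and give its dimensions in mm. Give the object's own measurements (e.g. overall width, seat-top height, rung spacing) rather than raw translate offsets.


A straight staircase of 5 solid steps. Each step is 1088 mm wide (x), 311 mm deep (y, the going) and 187 mm tall (the rise). The first step rests on the floor; each subsequent step sits one going further in +y and one rise higher in +z, directly behind and above the previous step with no overlap.


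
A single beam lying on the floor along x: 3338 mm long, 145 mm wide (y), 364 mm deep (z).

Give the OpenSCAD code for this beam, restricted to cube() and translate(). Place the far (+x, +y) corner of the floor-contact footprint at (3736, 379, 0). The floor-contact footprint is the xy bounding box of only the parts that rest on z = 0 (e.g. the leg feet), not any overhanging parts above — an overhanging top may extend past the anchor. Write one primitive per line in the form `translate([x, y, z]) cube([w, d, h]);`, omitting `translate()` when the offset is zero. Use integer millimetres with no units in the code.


translate([398, 234, 0]) cube([3338, 145, 364]);


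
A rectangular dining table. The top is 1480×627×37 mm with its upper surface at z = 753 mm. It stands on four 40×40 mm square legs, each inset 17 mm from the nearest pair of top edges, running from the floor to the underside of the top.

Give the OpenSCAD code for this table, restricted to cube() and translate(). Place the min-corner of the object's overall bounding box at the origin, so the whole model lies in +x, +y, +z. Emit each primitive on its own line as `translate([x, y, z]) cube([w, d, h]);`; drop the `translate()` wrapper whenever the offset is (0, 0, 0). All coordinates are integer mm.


// leg_h = 753 - 37 = 716
translate([0, 0, 716]) cube([1480, 627, 37]);
translate([17, 17, 0]) cube([40, 40, 716]);
translate([1423, 17, 0]) cube([40, 40, 716]);
translate([17, 570, 0]) cube([40, 40, 716]);
translate([1423, 570, 0]) cube([40, 40, 716]);


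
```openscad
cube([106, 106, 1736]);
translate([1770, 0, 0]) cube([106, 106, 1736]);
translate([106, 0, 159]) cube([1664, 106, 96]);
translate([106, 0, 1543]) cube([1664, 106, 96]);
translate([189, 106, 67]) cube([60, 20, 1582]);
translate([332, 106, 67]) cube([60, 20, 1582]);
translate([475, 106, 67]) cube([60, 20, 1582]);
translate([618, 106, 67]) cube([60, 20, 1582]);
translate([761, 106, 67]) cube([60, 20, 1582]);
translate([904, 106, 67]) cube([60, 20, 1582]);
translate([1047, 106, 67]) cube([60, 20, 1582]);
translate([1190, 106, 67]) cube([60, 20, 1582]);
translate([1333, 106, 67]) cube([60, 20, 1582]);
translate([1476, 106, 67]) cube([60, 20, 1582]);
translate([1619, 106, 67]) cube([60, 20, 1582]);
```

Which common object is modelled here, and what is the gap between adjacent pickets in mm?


A fence section. The picket gap is 83 mm.

Two posts, two rails, 11 pickets — a fence section. Span 1664 mm holds 11 pickets of 60 mm with 12 equal gaps: ⌊(1664 − 11·60) / 12⌋ = 83 mm.


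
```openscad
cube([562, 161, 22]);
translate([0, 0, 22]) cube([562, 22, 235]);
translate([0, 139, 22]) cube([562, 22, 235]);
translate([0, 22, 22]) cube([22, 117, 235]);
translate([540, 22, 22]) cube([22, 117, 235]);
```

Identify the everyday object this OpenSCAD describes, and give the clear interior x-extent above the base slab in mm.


An open box. The internal width is 518 mm.

A 562×161 base slab with four walls standing on it — an open box. The base is 562 mm wide and the walls are 22 mm thick, so the internal width is 562 − 2 × 22 = 518 mm.


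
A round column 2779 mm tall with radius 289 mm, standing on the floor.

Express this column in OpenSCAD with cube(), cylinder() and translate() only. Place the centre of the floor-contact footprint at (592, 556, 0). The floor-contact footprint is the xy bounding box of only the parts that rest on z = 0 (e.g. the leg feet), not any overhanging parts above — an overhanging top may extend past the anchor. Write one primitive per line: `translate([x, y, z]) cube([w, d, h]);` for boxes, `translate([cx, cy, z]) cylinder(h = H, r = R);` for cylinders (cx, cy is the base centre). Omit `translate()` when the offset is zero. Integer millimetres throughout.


translate([592, 556, 0]) cylinder(h = 2779, r = 289);


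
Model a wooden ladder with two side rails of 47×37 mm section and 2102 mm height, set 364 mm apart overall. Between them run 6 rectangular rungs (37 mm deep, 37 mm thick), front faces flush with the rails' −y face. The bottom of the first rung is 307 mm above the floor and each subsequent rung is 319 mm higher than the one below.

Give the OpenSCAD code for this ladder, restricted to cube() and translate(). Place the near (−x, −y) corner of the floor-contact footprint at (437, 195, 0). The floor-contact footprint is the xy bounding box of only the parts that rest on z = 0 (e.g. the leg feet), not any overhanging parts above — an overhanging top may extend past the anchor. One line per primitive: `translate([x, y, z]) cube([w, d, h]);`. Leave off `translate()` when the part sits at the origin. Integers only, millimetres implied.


translate([437, 195, 0]) cube([47, 37, 2102]);
translate([754, 195, 0]) cube([47, 37, 2102]);
translate([484, 195, 307]) cube([270, 37, 37]);
translate([484, 195, 626]) cube([270, 37, 37]);
translate([484, 195, 945]) cube([270, 37, 37]);
translate([484, 195, 1264]) cube([270, 37, 37]);
translate([484, 195, 1583]) cube([270, 37, 37]);
translate([484, 195, 1902]) cube([270, 37, 37]);


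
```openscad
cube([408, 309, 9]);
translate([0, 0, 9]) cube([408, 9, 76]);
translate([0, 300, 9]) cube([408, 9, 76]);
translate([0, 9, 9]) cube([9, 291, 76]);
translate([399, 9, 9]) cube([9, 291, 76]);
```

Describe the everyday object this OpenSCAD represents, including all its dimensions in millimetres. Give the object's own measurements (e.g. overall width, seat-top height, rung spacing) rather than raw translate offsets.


An open-topped rectangular box: outside dimensions 408×309×85 mm, with a uniform wall and base thickness of 9 mm. The base is a full 408×309 slab on the floor; four walls sit on top of the base. The front and back walls (the −y and +y sides) span the full width; the two side walls fit between them.


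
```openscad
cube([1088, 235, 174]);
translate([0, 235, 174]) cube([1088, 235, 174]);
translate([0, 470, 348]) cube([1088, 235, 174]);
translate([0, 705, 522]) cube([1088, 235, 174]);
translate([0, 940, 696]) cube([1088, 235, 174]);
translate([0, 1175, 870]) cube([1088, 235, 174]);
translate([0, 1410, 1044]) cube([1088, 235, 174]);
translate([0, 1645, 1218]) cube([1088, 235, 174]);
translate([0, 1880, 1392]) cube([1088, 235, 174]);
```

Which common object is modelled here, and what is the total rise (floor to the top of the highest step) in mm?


A staircase. The total rise is 1566 mm.

9 identical blocks, each offset up and back from the previous — a staircase. Each step is 174 mm tall and there are 9 of them, so the total rise is 9 × 174 = 1566 mm.


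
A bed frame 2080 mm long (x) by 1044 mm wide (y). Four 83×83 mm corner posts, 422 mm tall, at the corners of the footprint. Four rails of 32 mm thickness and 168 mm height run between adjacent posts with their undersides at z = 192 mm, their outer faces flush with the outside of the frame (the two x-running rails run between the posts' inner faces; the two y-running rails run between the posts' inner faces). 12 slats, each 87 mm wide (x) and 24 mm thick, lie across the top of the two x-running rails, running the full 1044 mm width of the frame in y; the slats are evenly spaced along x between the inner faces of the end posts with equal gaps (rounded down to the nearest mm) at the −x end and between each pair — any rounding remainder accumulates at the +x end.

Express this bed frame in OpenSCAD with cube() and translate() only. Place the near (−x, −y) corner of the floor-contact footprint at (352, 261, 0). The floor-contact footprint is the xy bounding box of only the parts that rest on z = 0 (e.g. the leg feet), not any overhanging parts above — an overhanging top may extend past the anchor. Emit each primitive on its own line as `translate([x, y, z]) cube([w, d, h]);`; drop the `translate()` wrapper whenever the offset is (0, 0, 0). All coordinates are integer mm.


translate([352, 261, 0]) cube([83, 83, 422]);
translate([352, 1222, 0]) cube([83, 83, 422]);
translate([2349, 261, 0]) cube([83, 83, 422]);
translate([2349, 1222, 0]) cube([83, 83, 422]);
translate([435, 261, 192]) cube([1914, 32, 168]);
translate([435, 1273, 192]) cube([1914, 32, 168]);
translate([352, 344, 192]) cube([32, 878, 168]);
translate([2400, 344, 192]) cube([32, 878, 168]);
translate([501, 261, 360]) cube([87, 1044, 24]);
translate([654, 261, 360]) cube([87, 1044, 24]);
translate([807, 261, 360]) cube([87, 1044, 24]);
translate([960, 261, 360]) cube([87, 1044, 24]);
translate([1113, 261, 360]) cube([87, 1044, 24]);
translate([1266, 261, 360]) cube([87, 1044, 24]);
translate([1419, 261, 360]) cube([87, 1044, 24]);
translate([1572, 261, 360]) cube([87, 1044, 24]);
translate([1725, 261, 360]) cube([87, 1044, 24]);
translate([1878, 261, 360]) cube([87, 1044, 24]);
translate([2031, 261, 360]) cube([87, 1044, 24]);
translate([2184, 261, 360]) cube([87, 1044, 24]);


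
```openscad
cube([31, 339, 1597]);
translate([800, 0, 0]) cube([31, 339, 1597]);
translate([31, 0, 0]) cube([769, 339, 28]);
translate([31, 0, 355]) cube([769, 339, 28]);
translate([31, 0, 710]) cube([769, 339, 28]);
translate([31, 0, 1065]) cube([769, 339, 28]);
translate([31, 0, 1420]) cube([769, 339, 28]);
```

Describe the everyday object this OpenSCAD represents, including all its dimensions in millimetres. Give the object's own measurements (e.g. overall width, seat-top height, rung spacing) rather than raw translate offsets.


An open bookshelf. Two side panels, each 31 mm thick, 339 mm deep and 1597 mm tall, stand 831 mm apart (outside-to-outside). Between them sit 5 shelves, each 28 mm thick and 339 mm deep, spanning the full gap between the sides. The bottom shelf rests on the floor (its underside at z = 0) and the clear gap between one shelf's top and the next shelf's underside is 327 mm.


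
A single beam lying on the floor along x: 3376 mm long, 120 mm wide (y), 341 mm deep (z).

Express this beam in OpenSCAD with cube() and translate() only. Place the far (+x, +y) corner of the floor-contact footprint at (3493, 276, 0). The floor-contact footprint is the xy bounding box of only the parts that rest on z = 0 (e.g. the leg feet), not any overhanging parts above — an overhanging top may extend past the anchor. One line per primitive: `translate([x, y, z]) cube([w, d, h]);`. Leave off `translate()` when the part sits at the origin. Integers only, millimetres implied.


translate([117, 156, 0]) cube([3376, 120, 341]);


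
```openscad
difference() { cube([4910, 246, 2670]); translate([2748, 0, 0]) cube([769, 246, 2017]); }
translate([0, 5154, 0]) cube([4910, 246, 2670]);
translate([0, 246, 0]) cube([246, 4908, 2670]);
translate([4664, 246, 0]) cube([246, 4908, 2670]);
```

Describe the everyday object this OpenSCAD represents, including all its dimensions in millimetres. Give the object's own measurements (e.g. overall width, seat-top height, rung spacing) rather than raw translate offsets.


A single room: four walls, each 2670 mm tall and 246 mm thick, enclosing an outside footprint 4910×5400 mm (x × y), no floor or roof. The front and back walls (−y and +y sides) run the full x-width; the side walls fit between their inner faces. A door opening 769 mm wide and 2017 mm tall is cut through the front wall from the floor up, its −x edge 2748 mm from the wall's −x end.
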